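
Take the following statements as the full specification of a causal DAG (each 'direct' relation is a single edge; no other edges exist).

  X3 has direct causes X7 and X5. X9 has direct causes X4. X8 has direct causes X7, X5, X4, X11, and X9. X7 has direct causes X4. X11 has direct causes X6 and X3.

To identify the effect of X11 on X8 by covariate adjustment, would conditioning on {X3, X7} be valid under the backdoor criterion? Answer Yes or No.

Backdoor paths from X11 to X8 (paths whose first edge points into X11):
  P1: X11 <- X3 <- X7 <- X4 -> X9 -> X8
  P2: X11 <- X3 <- X7 <- X4 -> X8
  P3: X11 <- X3 <- X7 -> X8
  P4: X11 <- X3 <- X5 -> X8
Condition 1 (no descendant of X11 in the set): holds — descendants of X11 are {X8}; none are in {X3, X7}.
Condition 2 (every backdoor path blocked by {X3, X7}):
  P1: blocked at chain node X3 ∈ conditioning set.
  P2: blocked at chain node X3 ∈ conditioning set.
  P3: blocked at chain node X3 ∈ conditioning set.
  P4: blocked at chain node X3 ∈ conditioning set.
{X3, X7} satisfies the backdoor criterion.

Yes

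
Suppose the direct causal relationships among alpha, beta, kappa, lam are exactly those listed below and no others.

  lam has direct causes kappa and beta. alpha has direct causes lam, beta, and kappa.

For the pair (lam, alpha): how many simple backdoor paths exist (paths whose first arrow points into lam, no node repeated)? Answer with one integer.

A backdoor path from lam to alpha is any simple undirected path whose first edge points into lam (i.e. leaves lam via a parent).
Parents of lam: {beta, kappa}.
Enumerating:
  P1: lam <- kappa -> alpha
  P2: lam <- beta -> alpha
That exhausts the simple backdoor paths. Count: 2.

2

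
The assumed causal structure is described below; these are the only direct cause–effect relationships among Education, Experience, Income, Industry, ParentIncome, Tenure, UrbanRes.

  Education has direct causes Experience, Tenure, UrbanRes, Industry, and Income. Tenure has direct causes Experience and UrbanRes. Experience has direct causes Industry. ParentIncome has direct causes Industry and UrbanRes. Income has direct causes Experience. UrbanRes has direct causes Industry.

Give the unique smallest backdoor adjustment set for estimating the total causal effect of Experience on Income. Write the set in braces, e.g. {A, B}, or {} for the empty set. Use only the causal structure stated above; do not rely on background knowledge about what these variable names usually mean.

Variables eligible for adjustment (non-descendants of Experience, excluding Experience and Income): {Industry, ParentIncome, UrbanRes}.
Backdoor paths from Experience to Income:
  P1: Experience <- Industry -> UrbanRes -> Tenure -> Education <- Income
  P2: Experience <- Industry -> UrbanRes -> Education <- Income
  P3: Experience <- Industry -> ParentIncome <- UrbanRes -> Tenure -> Education <- Income
  P4: Experience <- Industry -> ParentIncome <- UrbanRes -> Education <- Income
  P5: Experience <- Industry -> Education <- Income
Each backdoor path contains an unconditioned collider, so every path is already blocked with the empty conditioning set:
  P1: blocked at collider Education (neither it nor any descendant is in the conditioning set).
  P2: blocked at collider Education (neither it nor any descendant is in the conditioning set).
  P3: blocked at collider ParentIncome (neither it nor any descendant is in the conditioning set).
  P4: blocked at collider ParentIncome (neither it nor any descendant is in the conditioning set).
  P5: blocked at collider Education (neither it nor any descendant is in the conditioning set).
The empty set is therefore the unique smallest valid set.

{}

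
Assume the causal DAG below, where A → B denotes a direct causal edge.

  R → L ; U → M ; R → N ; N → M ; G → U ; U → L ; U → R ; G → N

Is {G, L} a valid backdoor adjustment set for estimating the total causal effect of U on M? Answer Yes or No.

No

Backdoor paths from U to M (paths whose first edge points into U):
  P1: U <- G -> N -> M
Condition 1 (no descendant of U in the set): FAILS — L is a descendant of U.
Condition 2 (every backdoor path blocked by {G, L}):
  P1: blocked at fork node G ∈ conditioning set.
{G, L} does not satisfy the backdoor criterion.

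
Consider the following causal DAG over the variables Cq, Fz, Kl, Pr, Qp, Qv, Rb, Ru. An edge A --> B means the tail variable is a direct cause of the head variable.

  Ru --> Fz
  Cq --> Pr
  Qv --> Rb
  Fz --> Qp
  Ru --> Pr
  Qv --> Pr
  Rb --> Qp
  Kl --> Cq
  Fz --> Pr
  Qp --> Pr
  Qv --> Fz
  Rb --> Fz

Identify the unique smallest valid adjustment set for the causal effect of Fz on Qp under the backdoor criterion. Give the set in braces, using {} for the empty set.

Variables eligible for adjustment (non-descendants of Fz, excluding Fz and Qp): {Cq, Kl, Qv, Rb, Ru}.
Backdoor paths from Fz to Qp:
  P1: Fz <- Ru -> Pr <- Qv -> Rb -> Qp
  P2: Fz <- Ru -> Pr <- Qp
  P3: Fz <- Qv -> Rb -> Qp
  P4: Fz <- Qv -> Pr <- Qp
  P5: Fz <- Rb <- Qv -> Pr <- Qp
  P6: Fz <- Rb -> Qp
The empty set is not sufficient: P3 (Fz <- Qv -> Rb -> Qp) has no collider blocking it and no conditioned non-collider, so it is open.
Try {Rb}:
  P1: blocked at collider Pr (neither it nor any descendant is in the conditioning set).
  P2: blocked at collider Pr (neither it nor any descendant is in the conditioning set).
  P3: blocked at chain node Rb ∈ conditioning set.
  P4: blocked at collider Pr (neither it nor any descendant is in the conditioning set).
  P5: blocked at chain node Rb ∈ conditioning set.
  P6: blocked at fork node Rb ∈ conditioning set.
{Rb} contains no descendant of Fz and blocks every backdoor path.
No other singleton works — e.g. {Ru} leaves P3 open — so {Rb} is the unique smallest valid adjustment set.

{Rb}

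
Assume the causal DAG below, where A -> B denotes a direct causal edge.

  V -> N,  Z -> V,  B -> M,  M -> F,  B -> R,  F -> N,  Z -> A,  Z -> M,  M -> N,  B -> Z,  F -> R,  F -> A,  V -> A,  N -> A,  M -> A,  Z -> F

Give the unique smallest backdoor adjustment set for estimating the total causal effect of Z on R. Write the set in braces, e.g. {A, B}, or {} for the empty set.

{B}

Variables eligible for adjustment (non-descendants of Z, excluding Z and R): {B}.
Backdoor paths from Z to R:
  P1: Z <- B -> M -> F -> R
  P2: Z <- B -> M -> N <- V -> A <- F -> R
  P3: Z <- B -> M -> N <- F -> R
  P4: Z <- B -> M -> N -> A <- F -> R
  P5: Z <- B -> M -> A <- V -> N <- F -> R
  P6: Z <- B -> M -> A <- F -> R
  P7: Z <- B -> M -> A <- N <- F -> R
  P8: Z <- B -> R
The empty set is not sufficient: P1 (Z <- B -> M -> F -> R) has no collider blocking it and no conditioned non-collider, so it is open.
Try {B}:
  P1: blocked at fork node B ∈ conditioning set.
  P2: blocked at fork node B ∈ conditioning set.
  P3: blocked at fork node B ∈ conditioning set.
  P4: blocked at fork node B ∈ conditioning set.
  P5: blocked at fork node B ∈ conditioning set.
  P6: blocked at fork node B ∈ conditioning set.
  P7: blocked at fork node B ∈ conditioning set.
  P8: blocked at fork node B ∈ conditioning set.
{B} contains no descendant of Z and blocks every backdoor path.
{B} is the unique smallest valid adjustment set.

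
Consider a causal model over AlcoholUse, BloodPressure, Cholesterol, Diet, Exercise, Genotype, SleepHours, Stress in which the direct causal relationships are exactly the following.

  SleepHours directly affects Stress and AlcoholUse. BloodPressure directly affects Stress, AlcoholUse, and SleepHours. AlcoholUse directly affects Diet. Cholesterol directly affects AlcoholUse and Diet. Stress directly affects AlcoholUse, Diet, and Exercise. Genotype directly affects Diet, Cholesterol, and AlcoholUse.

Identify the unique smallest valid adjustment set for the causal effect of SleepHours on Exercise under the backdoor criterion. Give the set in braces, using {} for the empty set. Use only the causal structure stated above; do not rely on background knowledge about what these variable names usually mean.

Variables eligible for adjustment (non-descendants of SleepHours, excluding SleepHours and Exercise): {BloodPressure, Cholesterol, Genotype}.
Backdoor paths from SleepHours to Exercise:
  P1: SleepHours <- BloodPressure -> Stress -> Exercise
  P2: SleepHours <- BloodPressure -> AlcoholUse <- Genotype -> Cholesterol -> Diet <- Stress -> Exercise
  P3: SleepHours <- BloodPressure -> AlcoholUse <- Genotype -> Diet <- Stress -> Exercise
  P4: SleepHours <- BloodPressure -> AlcoholUse <- Cholesterol <- Genotype -> Diet <- Stress -> Exercise
  P5: SleepHours <- BloodPressure -> AlcoholUse <- Cholesterol -> Diet <- Stress -> Exercise
  P6: SleepHours <- BloodPressure -> AlcoholUse <- Stress -> Exercise
  P7: SleepHours <- BloodPressure -> AlcoholUse -> Diet <- Stress -> Exercise
The empty set is not sufficient: P1 (SleepHours <- BloodPressure -> Stress -> Exercise) has no collider blocking it and no conditioned non-collider, so it is open.
Try {BloodPressure}:
  P1: blocked at fork node BloodPressure ∈ conditioning set.
  P2: blocked at fork node BloodPressure ∈ conditioning set.
  P3: blocked at fork node BloodPressure ∈ conditioning set.
  P4: blocked at fork node BloodPressure ∈ conditioning set.
  P5: blocked at fork node BloodPressure ∈ conditioning set.
  P6: blocked at fork node BloodPressure ∈ conditioning set.
  P7: blocked at fork node BloodPressure ∈ conditioning set.
{BloodPressure} contains no descendant of SleepHours and blocks every backdoor path.
No other singleton works — e.g. {Genotype} leaves P1 open — so {BloodPressure} is the unique smallest valid adjustment set.

{BloodPressure}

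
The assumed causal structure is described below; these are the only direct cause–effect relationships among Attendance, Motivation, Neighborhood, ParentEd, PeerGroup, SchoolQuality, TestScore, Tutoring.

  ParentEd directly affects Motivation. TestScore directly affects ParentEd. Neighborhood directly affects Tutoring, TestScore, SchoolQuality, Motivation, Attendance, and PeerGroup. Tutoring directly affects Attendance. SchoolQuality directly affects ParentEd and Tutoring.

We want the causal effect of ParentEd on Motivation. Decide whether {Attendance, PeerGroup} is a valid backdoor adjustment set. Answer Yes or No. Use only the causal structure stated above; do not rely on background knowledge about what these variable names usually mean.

No

Backdoor paths from ParentEd to Motivation (paths whose first edge points into ParentEd):
  P1: ParentEd <- TestScore <- Neighborhood -> Motivation
  P2: ParentEd <- SchoolQuality <- Neighborhood -> Motivation
  P3: ParentEd <- SchoolQuality -> Tutoring <- Neighborhood -> Motivation
  P4: ParentEd <- SchoolQuality -> Tutoring -> Attendance <- Neighborhood -> Motivation
Condition 1 (no descendant of ParentEd in the set): holds — descendants of ParentEd are {Motivation}; none are in {Attendance, PeerGroup}.
Condition 2 (every backdoor path blocked by {Attendance, PeerGroup}):
  P1: open — no interior node is in the conditioning set.
  P2: open — no interior node is in the conditioning set.
  P3: open — collider(s) Tutoring are conditioned on (or have a conditioned descendant) and no non-collider on the path is in the set.
  P4: open — collider(s) Attendance are conditioned on (or have a conditioned descendant) and no non-collider on the path is in the set.
{Attendance, PeerGroup} does not satisfy the backdoor criterion.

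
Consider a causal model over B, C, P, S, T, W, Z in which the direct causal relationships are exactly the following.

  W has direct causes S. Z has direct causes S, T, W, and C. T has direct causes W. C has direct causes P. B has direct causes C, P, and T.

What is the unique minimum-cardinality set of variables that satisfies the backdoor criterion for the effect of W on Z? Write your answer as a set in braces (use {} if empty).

Variables eligible for adjustment (non-descendants of W, excluding W and Z): {C, P, S}.
Backdoor paths from W to Z:
  P1: W <- S -> Z
The empty set is not sufficient: P1 (W <- S -> Z) has no collider blocking it and no conditioned non-collider, so it is open.
Try {S}:
  P1: blocked at fork node S ∈ conditioning set.
{S} contains no descendant of W and blocks every backdoor path.
No other singleton works — e.g. {P} leaves P1 open — so {S} is the unique smallest valid adjustment set.

{S}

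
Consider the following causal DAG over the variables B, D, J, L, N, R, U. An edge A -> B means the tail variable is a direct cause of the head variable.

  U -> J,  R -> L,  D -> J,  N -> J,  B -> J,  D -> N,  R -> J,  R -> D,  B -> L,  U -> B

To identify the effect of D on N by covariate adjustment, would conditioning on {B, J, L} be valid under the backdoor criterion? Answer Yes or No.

No

Backdoor paths from D to N (paths whose first edge points into D):
  P1: D <- R -> J <- N
  P2: D <- R -> L <- B <- U -> J <- N
  P3: D <- R -> L <- B -> J <- N
Condition 1 (no descendant of D in the set): FAILS — J is a descendant of D.
Condition 2 (every backdoor path blocked by {B, J, L}):
  P1: open — collider(s) J are conditioned on (or have a conditioned descendant) and no non-collider on the path is in the set.
  P2: blocked at chain node B ∈ conditioning set.
  P3: blocked at fork node B ∈ conditioning set.
{B, J, L} does not satisfy the backdoor criterion.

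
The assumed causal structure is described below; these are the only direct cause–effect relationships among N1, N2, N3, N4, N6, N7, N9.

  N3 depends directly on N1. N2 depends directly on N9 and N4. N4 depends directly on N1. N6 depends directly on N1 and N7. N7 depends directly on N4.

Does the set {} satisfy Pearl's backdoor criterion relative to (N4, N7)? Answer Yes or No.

Backdoor paths from N4 to N7 (paths whose first edge points into N4):
  P1: N4 <- N1 -> N6 <- N7
Condition 1 (no descendant of N4 in the set): holds — descendants of N4 are {N2, N6, N7}; none are in {}.
Condition 2 (every backdoor path blocked by {}):
  P1: blocked at collider N6 (neither it nor any descendant is in the conditioning set).
{} satisfies the backdoor criterion.

Yes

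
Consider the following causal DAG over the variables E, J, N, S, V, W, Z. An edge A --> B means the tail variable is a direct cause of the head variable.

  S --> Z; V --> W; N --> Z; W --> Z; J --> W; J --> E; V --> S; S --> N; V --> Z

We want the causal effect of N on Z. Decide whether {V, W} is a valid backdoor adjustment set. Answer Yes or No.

No

Backdoor paths from N to Z (paths whose first edge points into N):
  P1: N <- S <- V -> W -> Z
  P2: N <- S <- V -> Z
  P3: N <- S -> Z
Condition 1 (no descendant of N in the set): holds — descendants of N are {Z}; none are in {V, W}.
Condition 2 (every backdoor path blocked by {V, W}):
  P1: blocked at fork node V ∈ conditioning set.
  P2: blocked at fork node V ∈ conditioning set.
  P3: open — no interior node is in the conditioning set.
{V, W} does not satisfy the backdoor criterion.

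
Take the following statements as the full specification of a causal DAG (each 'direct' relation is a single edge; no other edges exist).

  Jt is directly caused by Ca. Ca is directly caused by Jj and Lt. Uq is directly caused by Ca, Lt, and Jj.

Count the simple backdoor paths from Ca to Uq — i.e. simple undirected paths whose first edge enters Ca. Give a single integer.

A backdoor path from Ca to Uq is any simple undirected path whose first edge points into Ca (i.e. leaves Ca via a parent).
Parents of Ca: {Jj, Lt}.
Enumerating:
  P1: Ca <- Jj -> Uq
  P2: Ca <- Lt -> Uq
That exhausts the simple backdoor paths. Count: 2.

2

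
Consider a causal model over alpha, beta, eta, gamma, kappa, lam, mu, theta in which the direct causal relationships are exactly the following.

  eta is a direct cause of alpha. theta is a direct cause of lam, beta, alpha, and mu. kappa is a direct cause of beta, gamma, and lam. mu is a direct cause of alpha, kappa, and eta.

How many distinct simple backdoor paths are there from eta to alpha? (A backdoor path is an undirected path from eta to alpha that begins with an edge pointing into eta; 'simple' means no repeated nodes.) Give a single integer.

4

A backdoor path from eta to alpha is any simple undirected path whose first edge points into eta (i.e. leaves eta via a parent).
Parents of eta: {mu}.
Enumerating:
  P1: eta <- mu <- theta -> alpha
  P2: eta <- mu -> kappa -> lam <- theta -> alpha
  P3: eta <- mu -> kappa -> beta <- theta -> alpha
  P4: eta <- mu -> alpha
That exhausts the simple backdoor paths. Count: 4.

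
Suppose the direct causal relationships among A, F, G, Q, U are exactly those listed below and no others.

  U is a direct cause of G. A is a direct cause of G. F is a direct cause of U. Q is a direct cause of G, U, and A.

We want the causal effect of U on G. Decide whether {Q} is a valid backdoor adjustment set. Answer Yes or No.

Yes

Backdoor paths from U to G (paths whose first edge points into U):
  P1: U <- Q -> A -> G
  P2: U <- Q -> G
Condition 1 (no descendant of U in the set): holds — descendants of U are {G}; none are in {Q}.
Condition 2 (every backdoor path blocked by {Q}):
  P1: blocked at fork node Q ∈ conditioning set.
  P2: blocked at fork node Q ∈ conditioning set.
{Q} satisfies the backdoor criterion.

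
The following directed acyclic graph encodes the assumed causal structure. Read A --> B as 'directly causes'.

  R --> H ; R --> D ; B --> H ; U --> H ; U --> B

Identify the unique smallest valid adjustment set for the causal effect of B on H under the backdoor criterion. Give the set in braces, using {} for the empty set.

Variables eligible for adjustment (non-descendants of B, excluding B and H): {D, R, U}.
Backdoor paths from B to H:
  P1: B <- U -> H
The empty set is not sufficient: P1 (B <- U -> H) has no collider blocking it and no conditioned non-collider, so it is open.
Try {U}:
  P1: blocked at fork node U ∈ conditioning set.
{U} contains no descendant of B and blocks every backdoor path.
No other singleton works — e.g. {R} leaves P1 open — so {U} is the unique smallest valid adjustment set.

{U}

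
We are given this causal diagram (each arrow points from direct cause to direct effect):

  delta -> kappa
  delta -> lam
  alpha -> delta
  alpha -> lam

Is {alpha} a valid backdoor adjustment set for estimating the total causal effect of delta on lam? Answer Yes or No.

Yes

Backdoor paths from delta to lam (paths whose first edge points into delta):
  P1: delta <- alpha -> lam
Condition 1 (no descendant of delta in the set): holds — descendants of delta are {kappa, lam}; none are in {alpha}.
Condition 2 (every backdoor path blocked by {alpha}):
  P1: blocked at fork node alpha ∈ conditioning set.
{alpha} satisfies the backdoor criterion.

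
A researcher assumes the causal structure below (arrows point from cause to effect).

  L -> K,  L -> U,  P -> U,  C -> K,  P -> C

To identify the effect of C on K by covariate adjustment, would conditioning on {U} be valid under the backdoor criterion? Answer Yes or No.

No

Backdoor paths from C to K (paths whose first edge points into C):
  P1: C <- P -> U <- L -> K
Condition 1 (no descendant of C in the set): holds — descendants of C are {K}; none are in {U}.
Condition 2 (every backdoor path blocked by {U}):
  P1: open — collider(s) U are conditioned on (or have a conditioned descendant) and no non-collider on the path is in the set.
{U} does not satisfy the backdoor criterion.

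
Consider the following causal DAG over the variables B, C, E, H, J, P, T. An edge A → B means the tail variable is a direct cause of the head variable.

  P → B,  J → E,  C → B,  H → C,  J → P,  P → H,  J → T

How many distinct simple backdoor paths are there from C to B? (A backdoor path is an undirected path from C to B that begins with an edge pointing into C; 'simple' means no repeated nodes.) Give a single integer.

A backdoor path from C to B is any simple undirected path whose first edge points into C (i.e. leaves C via a parent).
Parents of C: {H}.
Enumerating:
  P1: C <- H <- P -> B
That exhausts the simple backdoor paths. Count: 1.

1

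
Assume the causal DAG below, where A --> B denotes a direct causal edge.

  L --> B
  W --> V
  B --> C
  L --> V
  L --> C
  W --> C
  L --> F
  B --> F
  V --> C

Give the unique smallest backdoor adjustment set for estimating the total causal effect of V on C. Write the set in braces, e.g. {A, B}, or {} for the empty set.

Variables eligible for adjustment (non-descendants of V, excluding V and C): {B, F, L, W}.
Backdoor paths from V to C:
  P1: V <- W -> C
  P2: V <- L -> B -> C
  P3: V <- L -> F <- B -> C
  P4: V <- L -> C
The empty set is not sufficient: P1 (V <- W -> C) has no collider blocking it and no conditioned non-collider, so it is open.
Try {L, W}:
  P1: blocked at fork node W ∈ conditioning set.
  P2: blocked at fork node L ∈ conditioning set.
  P3: blocked at fork node L ∈ conditioning set.
  P4: blocked at fork node L ∈ conditioning set.
{L, W} contains no descendant of V and blocks every backdoor path.
Every element of {L, W} is needed (dropping L leaves P2 open; dropping W leaves P1 open), so no proper subset is valid.
Among all size-2 subsets of the eligible variables, only {L, W} blocks every backdoor path, so it is the unique smallest valid adjustment set.

{L, W}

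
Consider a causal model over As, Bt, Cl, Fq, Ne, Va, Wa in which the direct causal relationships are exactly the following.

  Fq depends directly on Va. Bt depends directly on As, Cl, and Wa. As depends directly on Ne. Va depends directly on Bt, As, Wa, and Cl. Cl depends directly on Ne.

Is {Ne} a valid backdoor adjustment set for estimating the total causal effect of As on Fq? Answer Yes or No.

Backdoor paths from As to Fq (paths whose first edge points into As):
  P1: As <- Ne -> Cl -> Bt <- Wa -> Va -> Fq
  P2: As <- Ne -> Cl -> Bt -> Va -> Fq
  P3: As <- Ne -> Cl -> Va -> Fq
Condition 1 (no descendant of As in the set): holds — descendants of As are {Bt, Fq, Va}; none are in {Ne}.
Condition 2 (every backdoor path blocked by {Ne}):
  P1: blocked at fork node Ne ∈ conditioning set.
  P2: blocked at fork node Ne ∈ conditioning set.
  P3: blocked at fork node Ne ∈ conditioning set.
{Ne} satisfies the backdoor criterion.

Yes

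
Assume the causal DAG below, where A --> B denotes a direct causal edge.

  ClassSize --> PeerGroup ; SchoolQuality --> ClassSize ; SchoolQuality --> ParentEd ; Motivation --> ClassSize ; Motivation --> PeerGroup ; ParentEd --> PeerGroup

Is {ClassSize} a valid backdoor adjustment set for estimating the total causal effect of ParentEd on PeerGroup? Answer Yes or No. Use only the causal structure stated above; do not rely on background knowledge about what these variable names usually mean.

No

Backdoor paths from ParentEd to PeerGroup (paths whose first edge points into ParentEd):
  P1: ParentEd <- SchoolQuality -> ClassSize <- Motivation -> PeerGroup
  P2: ParentEd <- SchoolQuality -> ClassSize -> PeerGroup
Condition 1 (no descendant of ParentEd in the set): holds — descendants of ParentEd are {PeerGroup}; none are in {ClassSize}.
Condition 2 (every backdoor path blocked by {ClassSize}):
  P1: open — collider(s) ClassSize are conditioned on (or have a conditioned descendant) and no non-collider on the path is in the set.
  P2: blocked at chain node ClassSize ∈ conditioning set.
{ClassSize} does not satisfy the backdoor criterion.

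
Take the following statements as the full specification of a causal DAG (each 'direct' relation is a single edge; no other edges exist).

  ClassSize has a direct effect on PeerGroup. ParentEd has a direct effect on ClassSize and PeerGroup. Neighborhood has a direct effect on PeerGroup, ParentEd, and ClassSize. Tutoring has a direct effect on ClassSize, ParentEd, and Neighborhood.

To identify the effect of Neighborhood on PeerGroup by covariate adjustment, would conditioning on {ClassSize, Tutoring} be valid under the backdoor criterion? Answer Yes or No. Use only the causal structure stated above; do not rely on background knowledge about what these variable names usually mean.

Backdoor paths from Neighborhood to PeerGroup (paths whose first edge points into Neighborhood):
  P1: Neighborhood <- Tutoring -> ParentEd -> ClassSize -> PeerGroup
  P2: Neighborhood <- Tutoring -> ParentEd -> PeerGroup
  P3: Neighborhood <- Tutoring -> ClassSize <- ParentEd -> PeerGroup
  P4: Neighborhood <- Tutoring -> ClassSize -> PeerGroup
Condition 1 (no descendant of Neighborhood in the set): FAILS — ClassSize is a descendant of Neighborhood.
Condition 2 (every backdoor path blocked by {ClassSize, Tutoring}):
  P1: blocked at fork node Tutoring ∈ conditioning set.
  P2: blocked at fork node Tutoring ∈ conditioning set.
  P3: blocked at fork node Tutoring ∈ conditioning set.
  P4: blocked at fork node Tutoring ∈ conditioning set.
{ClassSize, Tutoring} does not satisfy the backdoor criterion.

No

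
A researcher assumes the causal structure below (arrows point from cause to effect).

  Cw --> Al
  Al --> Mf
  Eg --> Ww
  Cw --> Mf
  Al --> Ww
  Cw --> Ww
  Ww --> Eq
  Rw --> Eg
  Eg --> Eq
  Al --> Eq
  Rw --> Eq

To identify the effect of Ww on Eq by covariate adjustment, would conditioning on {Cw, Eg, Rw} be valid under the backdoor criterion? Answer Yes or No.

Backdoor paths from Ww to Eq (paths whose first edge points into Ww):
  P1: Ww <- Cw -> Al -> Eq
  P2: Ww <- Cw -> Mf <- Al -> Eq
  P3: Ww <- Eg <- Rw -> Eq
  P4: Ww <- Eg -> Eq
  P5: Ww <- Al -> Eq
Condition 1 (no descendant of Ww in the set): holds — descendants of Ww are {Eq}; none are in {Cw, Eg, Rw}.
Condition 2 (every backdoor path blocked by {Cw, Eg, Rw}):
  P1: blocked at fork node Cw ∈ conditioning set.
  P2: blocked at fork node Cw ∈ conditioning set.
  P3: blocked at chain node Eg ∈ conditioning set.
  P4: blocked at fork node Eg ∈ conditioning set.
  P5: open — no interior node is in the conditioning set.
{Cw, Eg, Rw} does not satisfy the backdoor criterion.

No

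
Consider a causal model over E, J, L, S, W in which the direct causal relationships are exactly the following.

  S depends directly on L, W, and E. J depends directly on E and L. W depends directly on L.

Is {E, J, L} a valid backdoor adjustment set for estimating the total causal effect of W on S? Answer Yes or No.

Backdoor paths from W to S (paths whose first edge points into W):
  P1: W <- L -> J <- E -> S
  P2: W <- L -> S
Condition 1 (no descendant of W in the set): holds — descendants of W are {S}; none are in {E, J, L}.
Condition 2 (every backdoor path blocked by {E, J, L}):
  P1: blocked at fork node L ∈ conditioning set.
  P2: blocked at fork node L ∈ conditioning set.
{E, J, L} satisfies the backdoor criterion.

Yes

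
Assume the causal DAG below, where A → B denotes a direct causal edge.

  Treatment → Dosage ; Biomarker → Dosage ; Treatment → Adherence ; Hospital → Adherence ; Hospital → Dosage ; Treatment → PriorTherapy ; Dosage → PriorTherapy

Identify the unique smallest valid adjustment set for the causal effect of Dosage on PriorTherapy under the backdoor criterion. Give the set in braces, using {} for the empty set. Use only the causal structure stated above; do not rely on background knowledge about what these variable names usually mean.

{Treatment}

Variables eligible for adjustment (non-descendants of Dosage, excluding Dosage and PriorTherapy): {Adherence, Biomarker, Hospital, Treatment}.
Backdoor paths from Dosage to PriorTherapy:
  P1: Dosage <- Hospital -> Adherence <- Treatment -> PriorTherapy
  P2: Dosage <- Treatment -> PriorTherapy
The empty set is not sufficient: P2 (Dosage <- Treatment -> PriorTherapy) has no collider blocking it and no conditioned non-collider, so it is open.
Try {Treatment}:
  P1: blocked at collider Adherence (neither it nor any descendant is in the conditioning set).
  P2: blocked at fork node Treatment ∈ conditioning set.
{Treatment} contains no descendant of Dosage and blocks every backdoor path.
No other singleton works — e.g. {Biomarker} leaves P2 open — so {Treatment} is the unique smallest valid adjustment set.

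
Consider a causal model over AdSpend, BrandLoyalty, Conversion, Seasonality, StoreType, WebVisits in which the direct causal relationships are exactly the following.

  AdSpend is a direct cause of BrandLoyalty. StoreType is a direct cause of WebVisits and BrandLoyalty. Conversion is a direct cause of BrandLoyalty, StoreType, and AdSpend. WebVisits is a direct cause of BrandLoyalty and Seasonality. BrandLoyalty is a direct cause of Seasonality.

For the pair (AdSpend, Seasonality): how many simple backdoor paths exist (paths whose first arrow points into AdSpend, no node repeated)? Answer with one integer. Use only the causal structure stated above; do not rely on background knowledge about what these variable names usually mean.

7

A backdoor path from AdSpend to Seasonality is any simple undirected path whose first edge points into AdSpend (i.e. leaves AdSpend via a parent).
Parents of AdSpend: {Conversion}.
Enumerating:
  P1: AdSpend <- Conversion -> StoreType -> WebVisits -> BrandLoyalty -> Seasonality
  P2: AdSpend <- Conversion -> StoreType -> WebVisits -> Seasonality
  P3: AdSpend <- Conversion -> StoreType -> BrandLoyalty <- WebVisits -> Seasonality
  P4: AdSpend <- Conversion -> StoreType -> BrandLoyalty -> Seasonality
  P5: AdSpend <- Conversion -> BrandLoyalty <- StoreType -> WebVisits -> Seasonality
  P6: AdSpend <- Conversion -> BrandLoyalty <- WebVisits -> Seasonality
  P7: AdSpend <- Conversion -> BrandLoyalty -> Seasonality
That exhausts the simple backdoor paths. Count: 7.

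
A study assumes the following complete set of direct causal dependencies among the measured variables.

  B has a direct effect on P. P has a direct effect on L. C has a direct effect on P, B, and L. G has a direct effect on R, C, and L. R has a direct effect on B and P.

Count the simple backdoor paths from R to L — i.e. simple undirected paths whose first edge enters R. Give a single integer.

4

A backdoor path from R to L is any simple undirected path whose first edge points into R (i.e. leaves R via a parent).
Parents of R: {G}.
Enumerating:
  P1: R <- G -> C -> B -> P -> L
  P2: R <- G -> C -> P -> L
  P3: R <- G -> C -> L
  P4: R <- G -> L
That exhausts the simple backdoor paths. Count: 4.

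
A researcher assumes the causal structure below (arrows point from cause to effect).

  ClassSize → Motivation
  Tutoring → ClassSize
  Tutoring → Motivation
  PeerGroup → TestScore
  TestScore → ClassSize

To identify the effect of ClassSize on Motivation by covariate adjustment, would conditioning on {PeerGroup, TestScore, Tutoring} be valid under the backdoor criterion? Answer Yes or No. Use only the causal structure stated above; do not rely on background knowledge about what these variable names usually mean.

Backdoor paths from ClassSize to Motivation (paths whose first edge points into ClassSize):
  P1: ClassSize <- Tutoring -> Motivation
Condition 1 (no descendant of ClassSize in the set): holds — descendants of ClassSize are {Motivation}; none are in {PeerGroup, TestScore, Tutoring}.
Condition 2 (every backdoor path blocked by {PeerGroup, TestScore, Tutoring}):
  P1: blocked at fork node Tutoring ∈ conditioning set.
{PeerGroup, TestScore, Tutoring} satisfies the backdoor criterion.

Yes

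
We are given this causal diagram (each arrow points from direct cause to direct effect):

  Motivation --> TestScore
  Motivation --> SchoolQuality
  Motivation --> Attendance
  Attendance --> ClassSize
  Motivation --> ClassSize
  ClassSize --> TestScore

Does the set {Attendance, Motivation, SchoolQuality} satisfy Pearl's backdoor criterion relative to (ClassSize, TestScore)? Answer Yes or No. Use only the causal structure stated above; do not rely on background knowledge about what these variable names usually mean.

Yes

Backdoor paths from ClassSize to TestScore (paths whose first edge points into ClassSize):
  P1: ClassSize <- Motivation -> TestScore
  P2: ClassSize <- Attendance <- Motivation -> TestScore
Condition 1 (no descendant of ClassSize in the set): holds — descendants of ClassSize are {TestScore}; none are in {Attendance, Motivation, SchoolQuality}.
Condition 2 (every backdoor path blocked by {Attendance, Motivation, SchoolQuality}):
  P1: blocked at fork node Motivation ∈ conditioning set.
  P2: blocked at chain node Attendance ∈ conditioning set.
{Attendance, Motivation, SchoolQuality} satisfies the backdoor criterion.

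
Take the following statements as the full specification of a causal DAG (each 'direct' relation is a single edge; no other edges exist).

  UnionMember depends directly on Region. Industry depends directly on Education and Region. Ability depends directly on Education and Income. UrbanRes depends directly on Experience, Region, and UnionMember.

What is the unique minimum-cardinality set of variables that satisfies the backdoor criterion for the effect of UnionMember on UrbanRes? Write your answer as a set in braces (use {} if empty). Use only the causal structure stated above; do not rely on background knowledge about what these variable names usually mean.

{Region}

Variables eligible for adjustment (non-descendants of UnionMember, excluding UnionMember and UrbanRes): {Ability, Education, Experience, Income, Industry, Region}.
Backdoor paths from UnionMember to UrbanRes:
  P1: UnionMember <- Region -> UrbanRes
The empty set is not sufficient: P1 (UnionMember <- Region -> UrbanRes) has no collider blocking it and no conditioned non-collider, so it is open.
Try {Region}:
  P1: blocked at fork node Region ∈ conditioning set.
{Region} contains no descendant of UnionMember and blocks every backdoor path.
No other singleton works — e.g. {Experience} leaves P1 open — so {Region} is the unique smallest valid adjustment set.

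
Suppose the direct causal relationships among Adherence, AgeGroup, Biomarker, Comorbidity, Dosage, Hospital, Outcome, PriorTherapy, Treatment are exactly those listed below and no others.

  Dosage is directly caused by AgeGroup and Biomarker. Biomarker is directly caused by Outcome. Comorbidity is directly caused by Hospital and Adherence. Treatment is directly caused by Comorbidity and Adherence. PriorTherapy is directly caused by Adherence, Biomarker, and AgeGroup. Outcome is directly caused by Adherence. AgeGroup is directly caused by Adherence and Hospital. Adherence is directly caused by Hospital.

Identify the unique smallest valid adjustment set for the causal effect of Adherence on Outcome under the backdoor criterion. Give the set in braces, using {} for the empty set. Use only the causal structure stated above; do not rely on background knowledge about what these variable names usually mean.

{}

Variables eligible for adjustment (non-descendants of Adherence, excluding Adherence and Outcome): {Hospital}.
Backdoor paths from Adherence to Outcome:
  P1: Adherence <- Hospital -> AgeGroup -> PriorTherapy <- Biomarker <- Outcome
  P2: Adherence <- Hospital -> AgeGroup -> Dosage <- Biomarker <- Outcome
Each backdoor path contains an unconditioned collider, so every path is already blocked with the empty conditioning set:
  P1: blocked at collider PriorTherapy (neither it nor any descendant is in the conditioning set).
  P2: blocked at collider Dosage (neither it nor any descendant is in the conditioning set).
The empty set is therefore the unique smallest valid set.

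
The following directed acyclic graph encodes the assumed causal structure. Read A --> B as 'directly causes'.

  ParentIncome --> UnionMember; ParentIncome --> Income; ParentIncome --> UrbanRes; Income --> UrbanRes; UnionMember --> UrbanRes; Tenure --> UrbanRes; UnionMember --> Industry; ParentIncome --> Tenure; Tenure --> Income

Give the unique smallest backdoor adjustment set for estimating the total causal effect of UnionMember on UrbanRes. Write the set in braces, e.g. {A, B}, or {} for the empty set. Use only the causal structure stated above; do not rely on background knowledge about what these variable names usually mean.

{ParentIncome}

Variables eligible for adjustment (non-descendants of UnionMember, excluding UnionMember and UrbanRes): {Income, ParentIncome, Tenure}.
Backdoor paths from UnionMember to UrbanRes:
  P1: UnionMember <- ParentIncome -> Tenure -> Income -> UrbanRes
  P2: UnionMember <- ParentIncome -> Tenure -> UrbanRes
  P3: UnionMember <- ParentIncome -> Income <- Tenure -> UrbanRes
  P4: UnionMember <- ParentIncome -> Income -> UrbanRes
  P5: UnionMember <- ParentIncome -> UrbanRes
The empty set is not sufficient: P1 (UnionMember <- ParentIncome -> Tenure -> Income -> UrbanRes) has no collider blocking it and no conditioned non-collider, so it is open.
Try {ParentIncome}:
  P1: blocked at fork node ParentIncome ∈ conditioning set.
  P2: blocked at fork node ParentIncome ∈ conditioning set.
  P3: blocked at fork node ParentIncome ∈ conditioning set.
  P4: blocked at fork node ParentIncome ∈ conditioning set.
  P5: blocked at fork node ParentIncome ∈ conditioning set.
{ParentIncome} contains no descendant of UnionMember and blocks every backdoor path.
No other singleton works — e.g. {Tenure} leaves P4 open — so {ParentIncome} is the unique smallest valid adjustment set.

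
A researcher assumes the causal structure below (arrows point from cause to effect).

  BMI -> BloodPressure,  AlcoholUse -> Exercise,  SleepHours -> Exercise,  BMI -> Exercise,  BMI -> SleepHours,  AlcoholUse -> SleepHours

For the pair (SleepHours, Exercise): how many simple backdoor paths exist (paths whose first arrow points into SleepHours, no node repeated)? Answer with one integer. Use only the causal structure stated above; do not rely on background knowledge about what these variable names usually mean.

2

A backdoor path from SleepHours to Exercise is any simple undirected path whose first edge points into SleepHours (i.e. leaves SleepHours via a parent).
Parents of SleepHours: {AlcoholUse, BMI}.
Enumerating:
  P1: SleepHours <- AlcoholUse -> Exercise
  P2: SleepHours <- BMI -> Exercise
That exhausts the simple backdoor paths. Count: 2.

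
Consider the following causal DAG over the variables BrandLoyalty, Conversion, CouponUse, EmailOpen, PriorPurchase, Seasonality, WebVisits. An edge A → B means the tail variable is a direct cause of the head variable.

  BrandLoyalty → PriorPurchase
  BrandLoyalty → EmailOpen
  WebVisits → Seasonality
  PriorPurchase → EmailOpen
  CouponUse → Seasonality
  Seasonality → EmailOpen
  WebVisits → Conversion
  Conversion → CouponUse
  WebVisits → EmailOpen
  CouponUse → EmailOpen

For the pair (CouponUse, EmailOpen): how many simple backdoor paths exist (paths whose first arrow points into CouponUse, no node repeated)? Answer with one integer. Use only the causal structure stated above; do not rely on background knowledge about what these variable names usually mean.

A backdoor path from CouponUse to EmailOpen is any simple undirected path whose first edge points into CouponUse (i.e. leaves CouponUse via a parent).
Parents of CouponUse: {Conversion}.
Enumerating:
  P1: CouponUse <- Conversion <- WebVisits -> Seasonality -> EmailOpen
  P2: CouponUse <- Conversion <- WebVisits -> EmailOpen
That exhausts the simple backdoor paths. Count: 2.

2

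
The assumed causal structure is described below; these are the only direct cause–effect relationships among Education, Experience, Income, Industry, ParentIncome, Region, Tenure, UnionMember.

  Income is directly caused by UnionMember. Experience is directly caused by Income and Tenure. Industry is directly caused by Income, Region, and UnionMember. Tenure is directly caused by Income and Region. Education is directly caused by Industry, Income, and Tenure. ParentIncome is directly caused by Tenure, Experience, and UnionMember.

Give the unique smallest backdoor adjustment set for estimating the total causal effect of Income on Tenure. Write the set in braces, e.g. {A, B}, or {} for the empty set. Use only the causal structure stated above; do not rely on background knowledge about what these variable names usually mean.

{}

Variables eligible for adjustment (non-descendants of Income, excluding Income and Tenure): {Region, UnionMember}.
Backdoor paths from Income to Tenure:
  P1: Income <- UnionMember -> Industry <- Region -> Tenure
  P2: Income <- UnionMember -> Industry -> Education <- Tenure
  P3: Income <- UnionMember -> ParentIncome <- Tenure
  P4: Income <- UnionMember -> ParentIncome <- Experience <- Tenure
Each backdoor path contains an unconditioned collider, so every path is already blocked with the empty conditioning set:
  P1: blocked at collider Industry (neither it nor any descendant is in the conditioning set).
  P2: blocked at collider Education (neither it nor any descendant is in the conditioning set).
  P3: blocked at collider ParentIncome (neither it nor any descendant is in the conditioning set).
  P4: blocked at collider ParentIncome (neither it nor any descendant is in the conditioning set).
The empty set is therefore the unique smallest valid set.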